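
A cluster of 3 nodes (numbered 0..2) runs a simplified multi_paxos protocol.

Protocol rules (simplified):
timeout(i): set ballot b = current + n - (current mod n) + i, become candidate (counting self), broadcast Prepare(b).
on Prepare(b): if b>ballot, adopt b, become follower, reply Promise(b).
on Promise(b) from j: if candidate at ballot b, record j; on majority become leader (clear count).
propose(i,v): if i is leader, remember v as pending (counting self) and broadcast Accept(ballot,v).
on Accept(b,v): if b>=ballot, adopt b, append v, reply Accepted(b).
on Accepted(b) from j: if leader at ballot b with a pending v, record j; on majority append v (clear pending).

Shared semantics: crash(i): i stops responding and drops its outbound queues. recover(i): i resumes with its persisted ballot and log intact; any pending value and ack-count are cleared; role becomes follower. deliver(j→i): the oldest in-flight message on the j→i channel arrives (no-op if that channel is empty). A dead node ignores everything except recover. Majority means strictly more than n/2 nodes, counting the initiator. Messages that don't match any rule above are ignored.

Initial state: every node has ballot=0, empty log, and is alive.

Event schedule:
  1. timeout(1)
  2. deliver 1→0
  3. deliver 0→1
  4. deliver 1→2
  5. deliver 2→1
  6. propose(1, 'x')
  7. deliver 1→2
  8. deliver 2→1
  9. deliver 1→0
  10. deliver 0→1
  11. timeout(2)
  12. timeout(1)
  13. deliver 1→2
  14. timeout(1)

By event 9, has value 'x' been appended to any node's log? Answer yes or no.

yes

step 1 timeout(1): 1={cand,b=4,log=-}
step 2 deliver 1→0: 0={foll,b=4,log=-}
step 3 deliver 0→1: 1={lead,b=4,log=-}
step 4 deliver 1→2: 2={foll,b=4,log=-}
step 5 deliver 2→1: —
step 6 propose(1,'x'): —
step 7 deliver 1→2: 2={foll,b=4,log=x}
step 8 deliver 2→1: 1={lead,b=4,log=x}
step 9 deliver 1→0: 0={foll,b=4,log=x}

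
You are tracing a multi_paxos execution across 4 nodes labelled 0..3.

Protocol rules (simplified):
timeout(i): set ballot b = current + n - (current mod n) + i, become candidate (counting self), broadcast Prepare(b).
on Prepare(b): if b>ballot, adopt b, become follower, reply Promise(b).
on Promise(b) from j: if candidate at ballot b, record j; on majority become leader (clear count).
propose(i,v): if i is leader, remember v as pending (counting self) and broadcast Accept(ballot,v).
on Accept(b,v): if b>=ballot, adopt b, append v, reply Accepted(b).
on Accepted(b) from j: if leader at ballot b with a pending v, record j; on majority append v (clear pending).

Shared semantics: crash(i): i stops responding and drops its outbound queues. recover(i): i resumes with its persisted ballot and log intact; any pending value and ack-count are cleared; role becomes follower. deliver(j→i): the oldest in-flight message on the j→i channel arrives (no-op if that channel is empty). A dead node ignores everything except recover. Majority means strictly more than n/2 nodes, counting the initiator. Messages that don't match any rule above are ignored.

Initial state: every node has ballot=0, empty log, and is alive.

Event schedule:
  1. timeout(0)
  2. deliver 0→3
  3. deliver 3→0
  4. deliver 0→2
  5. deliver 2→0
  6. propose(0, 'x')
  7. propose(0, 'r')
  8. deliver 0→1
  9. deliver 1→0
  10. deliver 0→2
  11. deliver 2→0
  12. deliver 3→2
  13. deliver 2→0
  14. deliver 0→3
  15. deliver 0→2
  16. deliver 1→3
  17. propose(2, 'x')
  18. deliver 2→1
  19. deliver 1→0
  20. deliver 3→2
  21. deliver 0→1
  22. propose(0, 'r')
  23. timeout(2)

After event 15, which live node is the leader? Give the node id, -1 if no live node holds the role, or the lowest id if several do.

step 1 timeout(0): 0={cand,b=4,log=-}
step 2 deliver 0→3: 3={foll,b=4,log=-}
step 3 deliver 3→0: —
step 4 deliver 0→2: 2={foll,b=4,log=-}
step 5 deliver 2→0: 0={lead,b=4,log=-}
step 6 propose(0,'x'): —
step 7 propose(0,'r'): —
step 8 deliver 0→1: 1={foll,b=4,log=-}
step 9 deliver 1→0: —
step 10 deliver 0→2: 2={foll,b=4,log=x}
step 11 deliver 2→0: —
step 12 deliver 3→2: —
step 13 deliver 2→0: —
step 14 deliver 0→3: 3={foll,b=4,log=x}
step 15 deliver 0→2: 2={foll,b=4,log=x,r}

0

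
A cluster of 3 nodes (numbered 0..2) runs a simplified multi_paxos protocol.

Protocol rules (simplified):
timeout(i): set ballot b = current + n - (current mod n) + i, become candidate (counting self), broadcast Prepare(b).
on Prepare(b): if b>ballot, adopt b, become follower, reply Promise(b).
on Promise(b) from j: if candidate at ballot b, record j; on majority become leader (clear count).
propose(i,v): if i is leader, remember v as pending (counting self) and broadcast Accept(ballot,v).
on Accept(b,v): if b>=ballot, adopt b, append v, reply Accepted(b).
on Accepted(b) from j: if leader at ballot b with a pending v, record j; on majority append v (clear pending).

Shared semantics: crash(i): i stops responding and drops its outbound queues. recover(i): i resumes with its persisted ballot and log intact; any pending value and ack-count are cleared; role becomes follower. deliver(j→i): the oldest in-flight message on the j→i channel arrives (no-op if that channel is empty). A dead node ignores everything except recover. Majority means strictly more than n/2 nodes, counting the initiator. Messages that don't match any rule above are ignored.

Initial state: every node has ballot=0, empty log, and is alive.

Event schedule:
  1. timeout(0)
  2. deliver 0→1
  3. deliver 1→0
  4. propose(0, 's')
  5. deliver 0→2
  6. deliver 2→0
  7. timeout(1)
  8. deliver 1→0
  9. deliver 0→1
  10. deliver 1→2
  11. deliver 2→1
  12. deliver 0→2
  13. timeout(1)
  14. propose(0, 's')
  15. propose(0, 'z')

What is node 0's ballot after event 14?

7

step 1 timeout(0): 0={cand,b=3,log=-}
step 2 deliver 0→1: 1={foll,b=3,log=-}
step 3 deliver 1→0: 0={lead,b=3,log=-}
step 4 propose(0,'s'): —
step 5 deliver 0→2: 2={foll,b=3,log=-}
step 6 deliver 2→0: —
step 7 timeout(1): 1={cand,b=7,log=-}
step 8 deliver 1→0: 0={foll,b=7,log=-}
step 9 deliver 0→1: —
step 10 deliver 1→2: 2={foll,b=7,log=-}
step 11 deliver 2→1: 1={lead,b=7,log=-}
step 12 deliver 0→2: —
step 13 timeout(1): 1={cand,b=10,log=-}
step 14 propose(0,'s'): —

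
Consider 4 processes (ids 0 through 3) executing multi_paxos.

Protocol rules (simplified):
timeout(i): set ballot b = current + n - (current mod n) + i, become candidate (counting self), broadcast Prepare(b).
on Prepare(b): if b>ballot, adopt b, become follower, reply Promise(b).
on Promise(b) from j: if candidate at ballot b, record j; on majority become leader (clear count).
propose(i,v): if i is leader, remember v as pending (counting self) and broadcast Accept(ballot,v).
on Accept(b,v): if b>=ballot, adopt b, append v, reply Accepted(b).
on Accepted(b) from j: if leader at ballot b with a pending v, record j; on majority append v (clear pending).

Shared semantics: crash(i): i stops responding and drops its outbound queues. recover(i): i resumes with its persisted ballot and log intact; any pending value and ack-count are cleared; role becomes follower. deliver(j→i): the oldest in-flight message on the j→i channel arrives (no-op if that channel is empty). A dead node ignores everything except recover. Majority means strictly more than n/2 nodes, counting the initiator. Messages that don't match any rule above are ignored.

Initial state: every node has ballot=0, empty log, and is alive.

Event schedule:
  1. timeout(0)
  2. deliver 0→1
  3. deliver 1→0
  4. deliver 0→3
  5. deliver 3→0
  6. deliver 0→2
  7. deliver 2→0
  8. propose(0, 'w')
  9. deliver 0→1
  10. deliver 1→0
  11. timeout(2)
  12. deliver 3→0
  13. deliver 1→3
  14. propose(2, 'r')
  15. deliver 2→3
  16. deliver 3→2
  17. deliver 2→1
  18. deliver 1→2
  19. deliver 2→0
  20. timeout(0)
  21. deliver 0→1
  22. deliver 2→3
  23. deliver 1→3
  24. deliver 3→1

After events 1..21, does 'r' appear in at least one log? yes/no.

no

e1 timeout(0): 0[cand,b=4,-]
e2 deliver 0→1: 1[foll,b=4,-]
e3 deliver 1→0: ·
e4 deliver 0→3: 3[foll,b=4,-]
e5 deliver 3→0: 0[lead,b=4,-]
e6 deliver 0→2: 2[foll,b=4,-]
e7 deliver 2→0: ·
e8 propose(0,'w'): ·
e9 deliver 0→1: 1[foll,b=4,w]
e10 deliver 1→0: ·
e11 timeout(2): 2[cand,b=10,-]
e12 deliver 3→0: ·
e13 deliver 1→3: ·
e14 propose(2,'r'): ·
e15 deliver 2→3: 3[foll,b=10,-]
e16 deliver 3→2: ·
e17 deliver 2→1: 1[foll,b=10,w]
e18 deliver 1→2: 2[lead,b=10,-]
e19 deliver 2→0: 0[foll,b=10,-]
e20 timeout(0): 0[cand,b=12,-]
e21 deliver 0→1: 1[foll,b=12,w]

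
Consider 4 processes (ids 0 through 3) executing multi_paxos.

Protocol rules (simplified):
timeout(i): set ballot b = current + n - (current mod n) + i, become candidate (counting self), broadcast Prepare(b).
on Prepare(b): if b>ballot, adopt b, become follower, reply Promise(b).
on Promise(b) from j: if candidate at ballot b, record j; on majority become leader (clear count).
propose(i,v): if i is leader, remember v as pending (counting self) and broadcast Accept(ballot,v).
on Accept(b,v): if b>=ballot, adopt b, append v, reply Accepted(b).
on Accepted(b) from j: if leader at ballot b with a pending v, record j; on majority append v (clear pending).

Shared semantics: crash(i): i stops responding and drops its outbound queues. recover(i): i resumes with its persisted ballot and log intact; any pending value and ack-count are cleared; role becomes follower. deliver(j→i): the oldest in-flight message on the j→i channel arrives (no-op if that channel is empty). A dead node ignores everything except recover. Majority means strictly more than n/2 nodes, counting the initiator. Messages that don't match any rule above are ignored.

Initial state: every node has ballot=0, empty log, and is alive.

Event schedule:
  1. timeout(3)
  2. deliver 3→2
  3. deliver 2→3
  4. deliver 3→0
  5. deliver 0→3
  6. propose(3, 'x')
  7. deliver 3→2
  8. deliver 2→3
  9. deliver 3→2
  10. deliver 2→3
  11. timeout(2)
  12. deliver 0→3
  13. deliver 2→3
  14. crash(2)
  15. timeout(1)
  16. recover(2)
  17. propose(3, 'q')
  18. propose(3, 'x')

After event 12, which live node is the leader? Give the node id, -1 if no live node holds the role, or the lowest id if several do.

3

1. timeout(3):  <3:cand b7 ->
2. deliver 3→2:  <2:foll b7 ->
3. deliver 2→3:  nop
4. deliver 3→0:  <0:foll b7 ->
5. deliver 0→3:  <3:lead b7 ->
6. propose(3,'x'):  nop
7. deliver 3→2:  <2:foll b7 x>
8. deliver 2→3:  nop
9. deliver 3→2:  nop
10. deliver 2→3:  nop
11. timeout(2):  <2:cand b10 x>
12. deliver 0→3:  nop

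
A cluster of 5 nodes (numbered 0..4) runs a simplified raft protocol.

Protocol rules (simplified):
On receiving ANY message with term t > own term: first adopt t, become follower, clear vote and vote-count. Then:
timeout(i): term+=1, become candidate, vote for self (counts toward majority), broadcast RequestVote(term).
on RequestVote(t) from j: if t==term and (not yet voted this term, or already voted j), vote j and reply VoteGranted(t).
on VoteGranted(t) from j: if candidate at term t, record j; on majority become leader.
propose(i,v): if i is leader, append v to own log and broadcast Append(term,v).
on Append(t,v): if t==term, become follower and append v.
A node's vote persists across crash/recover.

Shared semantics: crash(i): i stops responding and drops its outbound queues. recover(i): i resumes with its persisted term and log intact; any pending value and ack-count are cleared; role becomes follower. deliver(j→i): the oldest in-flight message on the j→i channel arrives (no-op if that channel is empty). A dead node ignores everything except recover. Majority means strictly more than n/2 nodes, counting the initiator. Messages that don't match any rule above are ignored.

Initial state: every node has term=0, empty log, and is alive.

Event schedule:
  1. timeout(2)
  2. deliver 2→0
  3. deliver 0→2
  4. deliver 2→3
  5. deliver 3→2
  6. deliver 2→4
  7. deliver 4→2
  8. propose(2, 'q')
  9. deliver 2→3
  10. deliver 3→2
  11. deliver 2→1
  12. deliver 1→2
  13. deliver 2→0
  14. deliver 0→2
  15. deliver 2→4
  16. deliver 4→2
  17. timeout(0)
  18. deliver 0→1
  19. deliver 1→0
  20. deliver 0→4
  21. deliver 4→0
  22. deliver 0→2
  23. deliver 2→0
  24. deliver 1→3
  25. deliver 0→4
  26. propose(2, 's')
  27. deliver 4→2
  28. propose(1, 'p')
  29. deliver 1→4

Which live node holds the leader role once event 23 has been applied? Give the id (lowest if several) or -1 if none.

0

after 1 — timeout(2): n2:cand/t1/[-]
after 2 — deliver 2→0: n0:foll/t1/[-]
after 3 — deliver 0→2: ·
after 4 — deliver 2→3: n3:foll/t1/[-]
after 5 — deliver 3→2: n2:lead/t1/[-]
after 6 — deliver 2→4: n4:foll/t1/[-]
after 7 — deliver 4→2: ·
after 8 — propose(2,'q'): n2:lead/t1/[q]
after 9 — deliver 2→3: n3:foll/t1/[q]
after 10 — deliver 3→2: ·
after 11 — deliver 2→1: n1:foll/t1/[-]
after 12 — deliver 1→2: ·
after 13 — deliver 2→0: n0:foll/t1/[q]
after 14 — deliver 0→2: ·
after 15 — deliver 2→4: n4:foll/t1/[q]
after 16 — deliver 4→2: ·
after 17 — timeout(0): n0:cand/t2/[q]
after 18 — deliver 0→1: n1:foll/t2/[-]
after 19 — deliver 1→0: ·
after 20 — deliver 0→4: n4:foll/t2/[q]
after 21 — deliver 4→0: n0:lead/t2/[q]
after 22 — deliver 0→2: n2:foll/t2/[q]
after 23 — deliver 2→0: ·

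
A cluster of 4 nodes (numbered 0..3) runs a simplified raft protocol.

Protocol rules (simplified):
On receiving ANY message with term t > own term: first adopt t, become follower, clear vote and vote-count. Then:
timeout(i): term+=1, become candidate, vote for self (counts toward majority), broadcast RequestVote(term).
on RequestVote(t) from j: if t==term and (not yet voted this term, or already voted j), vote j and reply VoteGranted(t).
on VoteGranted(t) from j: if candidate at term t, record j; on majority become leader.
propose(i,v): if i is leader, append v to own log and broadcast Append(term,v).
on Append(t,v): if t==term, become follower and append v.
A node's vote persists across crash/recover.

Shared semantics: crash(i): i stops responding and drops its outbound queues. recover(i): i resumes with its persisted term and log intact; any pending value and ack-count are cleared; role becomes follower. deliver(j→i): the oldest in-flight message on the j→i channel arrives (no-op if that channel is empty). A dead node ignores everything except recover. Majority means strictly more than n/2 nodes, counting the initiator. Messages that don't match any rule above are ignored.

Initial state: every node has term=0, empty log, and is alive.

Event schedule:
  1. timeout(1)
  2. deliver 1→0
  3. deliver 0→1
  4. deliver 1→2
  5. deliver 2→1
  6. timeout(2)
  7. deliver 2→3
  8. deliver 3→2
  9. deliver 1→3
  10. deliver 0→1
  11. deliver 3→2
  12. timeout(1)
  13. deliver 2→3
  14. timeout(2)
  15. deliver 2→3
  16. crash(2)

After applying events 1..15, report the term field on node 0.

1

1. timeout(1):  <1:cand t1 ->
2. deliver 1→0:  <0:foll t1 ->
3. deliver 0→1:  nop
4. deliver 1→2:  <2:foll t1 ->
5. deliver 2→1:  <1:lead t1 ->
6. timeout(2):  <2:cand t2 ->
7. deliver 2→3:  <3:foll t2 ->
8. deliver 3→2:  nop
9. deliver 1→3:  nop
10. deliver 0→1:  nop
11. deliver 3→2:  nop
12. timeout(1):  <1:cand t2 ->
13. deliver 2→3:  nop
14. timeout(2):  <2:cand t3 ->
15. deliver 2→3:  <3:foll t3 ->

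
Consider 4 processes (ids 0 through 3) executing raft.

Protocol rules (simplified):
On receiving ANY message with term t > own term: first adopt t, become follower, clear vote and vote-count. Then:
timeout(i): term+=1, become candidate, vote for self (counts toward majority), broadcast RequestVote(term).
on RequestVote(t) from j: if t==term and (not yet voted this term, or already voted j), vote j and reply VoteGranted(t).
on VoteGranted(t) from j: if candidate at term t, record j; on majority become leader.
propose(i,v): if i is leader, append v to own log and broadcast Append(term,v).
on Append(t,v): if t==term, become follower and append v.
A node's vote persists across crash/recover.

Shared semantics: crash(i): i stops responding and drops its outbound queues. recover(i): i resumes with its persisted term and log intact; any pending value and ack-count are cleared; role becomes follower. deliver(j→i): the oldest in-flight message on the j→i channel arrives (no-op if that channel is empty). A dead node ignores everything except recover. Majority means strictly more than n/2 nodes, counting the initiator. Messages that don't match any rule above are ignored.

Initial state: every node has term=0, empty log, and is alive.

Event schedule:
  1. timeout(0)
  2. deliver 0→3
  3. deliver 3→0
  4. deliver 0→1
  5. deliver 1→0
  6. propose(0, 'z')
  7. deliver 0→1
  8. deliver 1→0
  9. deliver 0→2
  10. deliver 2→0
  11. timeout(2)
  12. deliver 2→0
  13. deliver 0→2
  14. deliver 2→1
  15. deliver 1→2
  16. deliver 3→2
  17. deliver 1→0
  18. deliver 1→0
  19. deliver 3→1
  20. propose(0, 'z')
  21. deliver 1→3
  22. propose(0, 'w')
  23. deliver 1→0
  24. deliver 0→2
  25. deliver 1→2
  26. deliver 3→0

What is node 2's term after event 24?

[1] timeout(0) → N0(cand t1 [-])
[2] deliver 0→3 → N3(foll t1 [-])
[3] deliver 3→0 → ∅
[4] deliver 0→1 → N1(foll t1 [-])
[5] deliver 1→0 → N0(lead t1 [-])
[6] propose(0,'z') → N0(lead t1 [z])
[7] deliver 0→1 → N1(foll t1 [z])
[8] deliver 1→0 → ∅
[9] deliver 0→2 → N2(foll t1 [-])
[10] deliver 2→0 → ∅
[11] timeout(2) → N2(cand t2 [-])
[12] deliver 2→0 → N0(foll t2 [z])
[13] deliver 0→2 → ∅
[14] deliver 2→1 → N1(foll t2 [z])
[15] deliver 1→2 → ∅
[16] deliver 3→2 → ∅
[17] deliver 1→0 → ∅
[18] deliver 1→0 → ∅
[19] deliver 3→1 → ∅
[20] propose(0,'z') → ∅
[21] deliver 1→3 → ∅
[22] propose(0,'w') → ∅
[23] deliver 1→0 → ∅
[24] deliver 0→2 → N2(lead t2 [-])

2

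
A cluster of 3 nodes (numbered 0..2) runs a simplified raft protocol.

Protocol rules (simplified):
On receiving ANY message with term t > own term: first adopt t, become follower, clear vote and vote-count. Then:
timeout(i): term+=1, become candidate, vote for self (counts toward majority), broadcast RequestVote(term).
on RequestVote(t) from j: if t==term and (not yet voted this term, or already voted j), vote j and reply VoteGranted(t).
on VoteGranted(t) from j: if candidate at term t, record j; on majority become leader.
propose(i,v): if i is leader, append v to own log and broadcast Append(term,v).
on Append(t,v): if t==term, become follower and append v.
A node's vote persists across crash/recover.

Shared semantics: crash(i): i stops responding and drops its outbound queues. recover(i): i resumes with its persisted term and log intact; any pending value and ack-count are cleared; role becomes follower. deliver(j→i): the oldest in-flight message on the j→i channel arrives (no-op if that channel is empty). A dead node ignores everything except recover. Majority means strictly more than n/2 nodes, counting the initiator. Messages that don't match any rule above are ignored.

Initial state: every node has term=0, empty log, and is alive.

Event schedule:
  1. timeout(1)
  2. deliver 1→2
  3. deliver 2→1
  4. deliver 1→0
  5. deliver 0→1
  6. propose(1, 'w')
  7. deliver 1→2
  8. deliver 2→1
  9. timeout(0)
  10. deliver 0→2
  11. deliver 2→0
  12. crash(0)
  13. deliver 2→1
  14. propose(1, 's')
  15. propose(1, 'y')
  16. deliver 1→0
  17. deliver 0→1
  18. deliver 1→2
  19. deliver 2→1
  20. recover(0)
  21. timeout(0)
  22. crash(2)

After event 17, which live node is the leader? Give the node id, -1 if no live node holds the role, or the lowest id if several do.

1

1. timeout(1):  <1:cand t1 ->
2. deliver 1→2:  <2:foll t1 ->
3. deliver 2→1:  <1:lead t1 ->
4. deliver 1→0:  <0:foll t1 ->
5. deliver 0→1:  nop
6. propose(1,'w'):  <1:lead t1 w>
7. deliver 1→2:  <2:foll t1 w>
8. deliver 2→1:  nop
9. timeout(0):  <0:cand t2 ->
10. deliver 0→2:  <2:foll t2 w>
11. deliver 2→0:  <0:lead t2 ->
12. crash(0):  <0:✗lead t2 ->
13. deliver 2→1:  nop
14. propose(1,'s'):  <1:lead t1 w,s>
15. propose(1,'y'):  <1:lead t1 w,s,y>
16. deliver 1→0:  nop
17. deliver 0→1:  nop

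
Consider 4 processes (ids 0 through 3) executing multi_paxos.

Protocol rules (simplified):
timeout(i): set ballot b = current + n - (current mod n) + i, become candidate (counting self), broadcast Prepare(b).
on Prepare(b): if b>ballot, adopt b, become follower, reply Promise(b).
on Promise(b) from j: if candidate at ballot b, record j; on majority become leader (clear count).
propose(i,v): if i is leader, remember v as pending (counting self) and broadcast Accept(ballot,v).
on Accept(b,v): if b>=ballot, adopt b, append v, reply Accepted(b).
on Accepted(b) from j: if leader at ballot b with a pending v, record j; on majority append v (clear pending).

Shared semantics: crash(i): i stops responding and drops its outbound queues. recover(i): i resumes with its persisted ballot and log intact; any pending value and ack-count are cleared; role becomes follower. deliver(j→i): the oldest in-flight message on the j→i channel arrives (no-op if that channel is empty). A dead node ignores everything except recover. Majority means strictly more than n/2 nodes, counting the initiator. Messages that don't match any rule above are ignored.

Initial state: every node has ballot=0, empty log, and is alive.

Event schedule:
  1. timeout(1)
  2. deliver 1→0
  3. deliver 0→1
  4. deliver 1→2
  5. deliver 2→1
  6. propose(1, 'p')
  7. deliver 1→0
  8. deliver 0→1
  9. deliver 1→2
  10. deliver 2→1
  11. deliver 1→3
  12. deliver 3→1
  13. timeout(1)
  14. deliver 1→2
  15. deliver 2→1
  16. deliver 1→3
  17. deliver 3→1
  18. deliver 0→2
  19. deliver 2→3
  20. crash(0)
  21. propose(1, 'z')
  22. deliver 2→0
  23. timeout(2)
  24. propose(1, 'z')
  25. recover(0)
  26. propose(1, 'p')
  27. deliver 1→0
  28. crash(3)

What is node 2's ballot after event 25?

step 1 timeout(1): 1={cand,b=5,log=-}
step 2 deliver 1→0: 0={foll,b=5,log=-}
step 3 deliver 0→1: —
step 4 deliver 1→2: 2={foll,b=5,log=-}
step 5 deliver 2→1: 1={lead,b=5,log=-}
step 6 propose(1,'p'): —
step 7 deliver 1→0: 0={foll,b=5,log=p}
step 8 deliver 0→1: —
step 9 deliver 1→2: 2={foll,b=5,log=p}
step 10 deliver 2→1: 1={lead,b=5,log=p}
step 11 deliver 1→3: 3={foll,b=5,log=-}
step 12 deliver 3→1: —
step 13 timeout(1): 1={cand,b=9,log=p}
step 14 deliver 1→2: 2={foll,b=9,log=p}
step 15 deliver 2→1: —
step 16 deliver 1→3: 3={foll,b=5,log=p}
step 17 deliver 3→1: —
step 18 deliver 0→2: —
step 19 deliver 2→3: —
step 20 crash(0): 0={✗foll,b=5,log=p}
step 21 propose(1,'z'): —
step 22 deliver 2→0: —
step 23 timeout(2): 2={cand,b=14,log=p}
step 24 propose(1,'z'): —
step 25 recover(0): 0={foll,b=5,log=p}

14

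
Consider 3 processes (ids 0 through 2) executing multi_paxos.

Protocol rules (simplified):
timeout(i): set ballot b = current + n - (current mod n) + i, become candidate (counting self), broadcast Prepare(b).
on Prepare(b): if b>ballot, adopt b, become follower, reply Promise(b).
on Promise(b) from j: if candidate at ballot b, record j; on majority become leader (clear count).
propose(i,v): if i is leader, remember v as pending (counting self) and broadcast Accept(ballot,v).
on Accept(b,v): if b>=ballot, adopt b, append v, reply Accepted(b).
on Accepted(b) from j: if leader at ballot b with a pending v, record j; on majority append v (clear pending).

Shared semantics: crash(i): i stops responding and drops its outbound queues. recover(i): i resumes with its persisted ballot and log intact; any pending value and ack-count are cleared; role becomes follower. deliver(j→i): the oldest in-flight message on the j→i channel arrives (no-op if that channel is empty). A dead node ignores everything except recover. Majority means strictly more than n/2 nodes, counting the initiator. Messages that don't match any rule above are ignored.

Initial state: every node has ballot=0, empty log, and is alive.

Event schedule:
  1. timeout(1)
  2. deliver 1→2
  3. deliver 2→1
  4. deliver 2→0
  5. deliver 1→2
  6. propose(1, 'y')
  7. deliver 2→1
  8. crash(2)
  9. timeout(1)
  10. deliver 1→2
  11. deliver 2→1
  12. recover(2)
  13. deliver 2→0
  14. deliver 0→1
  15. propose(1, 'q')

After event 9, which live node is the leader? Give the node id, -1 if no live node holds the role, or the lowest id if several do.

-1

step 1 timeout(1): 1={cand,b=4,log=-}
step 2 deliver 1→2: 2={foll,b=4,log=-}
step 3 deliver 2→1: 1={lead,b=4,log=-}
step 4 deliver 2→0: —
step 5 deliver 1→2: —
step 6 propose(1,'y'): —
step 7 deliver 2→1: —
step 8 crash(2): 2={✗foll,b=4,log=-}
step 9 timeout(1): 1={cand,b=7,log=-}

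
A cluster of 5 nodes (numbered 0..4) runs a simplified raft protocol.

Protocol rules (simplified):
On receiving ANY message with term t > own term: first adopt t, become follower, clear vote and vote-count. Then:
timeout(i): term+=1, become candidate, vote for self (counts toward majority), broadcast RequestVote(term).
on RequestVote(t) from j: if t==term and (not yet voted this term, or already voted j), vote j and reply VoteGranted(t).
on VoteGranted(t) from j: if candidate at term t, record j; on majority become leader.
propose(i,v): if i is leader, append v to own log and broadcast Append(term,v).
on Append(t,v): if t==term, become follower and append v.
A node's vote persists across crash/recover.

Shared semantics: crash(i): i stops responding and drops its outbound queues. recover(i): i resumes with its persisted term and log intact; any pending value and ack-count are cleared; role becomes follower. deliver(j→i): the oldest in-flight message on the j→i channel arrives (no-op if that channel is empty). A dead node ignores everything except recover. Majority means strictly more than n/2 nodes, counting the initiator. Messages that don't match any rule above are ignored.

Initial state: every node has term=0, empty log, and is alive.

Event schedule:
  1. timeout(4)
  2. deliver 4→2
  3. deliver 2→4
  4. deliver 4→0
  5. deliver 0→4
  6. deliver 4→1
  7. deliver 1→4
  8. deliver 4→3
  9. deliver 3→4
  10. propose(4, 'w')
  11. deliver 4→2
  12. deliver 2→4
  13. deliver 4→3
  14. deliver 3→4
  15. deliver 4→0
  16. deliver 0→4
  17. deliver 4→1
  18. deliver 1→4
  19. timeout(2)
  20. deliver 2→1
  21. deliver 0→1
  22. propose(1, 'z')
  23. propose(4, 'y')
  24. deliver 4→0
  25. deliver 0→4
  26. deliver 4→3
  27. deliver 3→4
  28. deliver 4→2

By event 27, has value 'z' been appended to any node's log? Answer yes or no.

no

e1 timeout(4): 4[cand,t=1,-]
e2 deliver 4→2: 2[foll,t=1,-]
e3 deliver 2→4: ·
e4 deliver 4→0: 0[foll,t=1,-]
e5 deliver 0→4: 4[lead,t=1,-]
e6 deliver 4→1: 1[foll,t=1,-]
e7 deliver 1→4: ·
e8 deliver 4→3: 3[foll,t=1,-]
e9 deliver 3→4: ·
e10 propose(4,'w'): 4[lead,t=1,w]
e11 deliver 4→2: 2[foll,t=1,w]
e12 deliver 2→4: ·
e13 deliver 4→3: 3[foll,t=1,w]
e14 deliver 3→4: ·
e15 deliver 4→0: 0[foll,t=1,w]
e16 deliver 0→4: ·
e17 deliver 4→1: 1[foll,t=1,w]
e18 deliver 1→4: ·
e19 timeout(2): 2[cand,t=2,w]
e20 deliver 2→1: 1[foll,t=2,w]
e21 deliver 0→1: ·
e22 propose(1,'z'): ·
e23 propose(4,'y'): 4[lead,t=1,w,y]
e24 deliver 4→0: 0[foll,t=1,w,y]
e25 deliver 0→4: ·
e26 deliver 4→3: 3[foll,t=1,w,y]
e27 deliver 3→4: ·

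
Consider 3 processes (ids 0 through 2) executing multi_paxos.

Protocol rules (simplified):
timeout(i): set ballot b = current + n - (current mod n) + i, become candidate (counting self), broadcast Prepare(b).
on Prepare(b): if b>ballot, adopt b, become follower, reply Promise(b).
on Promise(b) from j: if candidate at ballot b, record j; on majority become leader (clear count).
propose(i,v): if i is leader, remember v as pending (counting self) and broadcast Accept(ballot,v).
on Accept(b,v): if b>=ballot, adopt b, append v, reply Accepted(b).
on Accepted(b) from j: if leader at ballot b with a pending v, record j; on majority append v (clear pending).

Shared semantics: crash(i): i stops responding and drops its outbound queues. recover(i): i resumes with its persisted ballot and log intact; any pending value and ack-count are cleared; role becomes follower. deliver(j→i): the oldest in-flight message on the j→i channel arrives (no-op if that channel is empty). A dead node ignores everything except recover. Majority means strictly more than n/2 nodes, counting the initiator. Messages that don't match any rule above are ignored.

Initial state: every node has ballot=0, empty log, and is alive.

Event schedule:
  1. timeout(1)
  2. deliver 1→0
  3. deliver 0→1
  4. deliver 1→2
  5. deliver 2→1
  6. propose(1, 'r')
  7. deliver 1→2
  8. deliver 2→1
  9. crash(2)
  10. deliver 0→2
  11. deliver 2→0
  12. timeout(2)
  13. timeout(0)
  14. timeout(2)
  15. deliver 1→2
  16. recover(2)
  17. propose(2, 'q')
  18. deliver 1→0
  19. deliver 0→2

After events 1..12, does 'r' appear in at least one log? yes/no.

1. timeout(1):  <1:cand b4 ->
2. deliver 1→0:  <0:foll b4 ->
3. deliver 0→1:  <1:lead b4 ->
4. deliver 1→2:  <2:foll b4 ->
5. deliver 2→1:  nop
6. propose(1,'r'):  nop
7. deliver 1→2:  <2:foll b4 r>
8. deliver 2→1:  <1:lead b4 r>
9. crash(2):  <2:✗foll b4 r>
10. deliver 0→2:  nop
11. deliver 2→0:  nop
12. timeout(2):  nop

yes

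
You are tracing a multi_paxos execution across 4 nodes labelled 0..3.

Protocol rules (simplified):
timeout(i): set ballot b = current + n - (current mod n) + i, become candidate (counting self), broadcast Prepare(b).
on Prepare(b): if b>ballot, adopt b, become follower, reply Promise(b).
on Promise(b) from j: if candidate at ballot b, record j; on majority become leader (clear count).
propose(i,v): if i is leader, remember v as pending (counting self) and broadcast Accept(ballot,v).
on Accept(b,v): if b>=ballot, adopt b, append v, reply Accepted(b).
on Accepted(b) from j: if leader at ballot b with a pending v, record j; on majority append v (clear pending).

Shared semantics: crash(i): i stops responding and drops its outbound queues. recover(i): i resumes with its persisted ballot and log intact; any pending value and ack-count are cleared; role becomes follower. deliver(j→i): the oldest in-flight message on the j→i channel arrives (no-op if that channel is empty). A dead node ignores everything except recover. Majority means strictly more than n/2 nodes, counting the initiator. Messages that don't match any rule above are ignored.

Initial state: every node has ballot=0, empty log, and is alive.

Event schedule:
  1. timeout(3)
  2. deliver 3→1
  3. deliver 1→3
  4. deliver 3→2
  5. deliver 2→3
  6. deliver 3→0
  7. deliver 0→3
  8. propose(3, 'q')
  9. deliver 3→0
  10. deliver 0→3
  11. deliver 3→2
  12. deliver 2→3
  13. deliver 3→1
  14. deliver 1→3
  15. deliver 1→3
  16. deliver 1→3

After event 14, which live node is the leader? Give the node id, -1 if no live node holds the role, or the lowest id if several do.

3

[1] timeout(3) → N3(cand b7 [-])
[2] deliver 3→1 → N1(foll b7 [-])
[3] deliver 1→3 → ∅
[4] deliver 3→2 → N2(foll b7 [-])
[5] deliver 2→3 → N3(lead b7 [-])
[6] deliver 3→0 → N0(foll b7 [-])
[7] deliver 0→3 → ∅
[8] propose(3,'q') → ∅
[9] deliver 3→0 → N0(foll b7 [q])
[10] deliver 0→3 → ∅
[11] deliver 3→2 → N2(foll b7 [q])
[12] deliver 2→3 → N3(lead b7 [q])
[13] deliver 3→1 → N1(foll b7 [q])
[14] deliver 1→3 → ∅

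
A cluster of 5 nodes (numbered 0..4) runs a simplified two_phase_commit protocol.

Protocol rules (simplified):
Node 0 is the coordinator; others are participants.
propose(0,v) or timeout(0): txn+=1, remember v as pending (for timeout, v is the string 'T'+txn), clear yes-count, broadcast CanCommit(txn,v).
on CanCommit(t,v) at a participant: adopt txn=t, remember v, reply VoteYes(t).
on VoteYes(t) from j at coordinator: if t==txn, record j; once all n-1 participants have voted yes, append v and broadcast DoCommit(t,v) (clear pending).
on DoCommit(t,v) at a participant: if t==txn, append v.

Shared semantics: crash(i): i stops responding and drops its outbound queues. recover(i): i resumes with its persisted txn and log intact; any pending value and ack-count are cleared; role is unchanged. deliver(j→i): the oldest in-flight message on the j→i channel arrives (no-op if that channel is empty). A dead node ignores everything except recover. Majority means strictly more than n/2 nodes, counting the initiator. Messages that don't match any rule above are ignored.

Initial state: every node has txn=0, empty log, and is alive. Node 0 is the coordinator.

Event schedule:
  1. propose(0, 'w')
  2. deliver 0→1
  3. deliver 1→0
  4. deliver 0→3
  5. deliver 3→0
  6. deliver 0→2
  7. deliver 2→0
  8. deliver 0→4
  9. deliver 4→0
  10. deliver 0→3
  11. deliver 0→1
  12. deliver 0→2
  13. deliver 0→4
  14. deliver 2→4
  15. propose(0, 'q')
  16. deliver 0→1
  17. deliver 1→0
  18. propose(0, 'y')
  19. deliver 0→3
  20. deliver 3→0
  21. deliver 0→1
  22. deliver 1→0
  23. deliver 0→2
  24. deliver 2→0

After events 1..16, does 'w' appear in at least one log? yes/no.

yes

step 1 propose(0,'w'): 0={coor,t=1,log=-}
step 2 deliver 0→1: 1={part,t=1,log=-}
step 3 deliver 1→0: —
step 4 deliver 0→3: 3={part,t=1,log=-}
step 5 deliver 3→0: —
step 6 deliver 0→2: 2={part,t=1,log=-}
step 7 deliver 2→0: —
step 8 deliver 0→4: 4={part,t=1,log=-}
step 9 deliver 4→0: 0={coor,t=1,log=w}
step 10 deliver 0→3: 3={part,t=1,log=w}
step 11 deliver 0→1: 1={part,t=1,log=w}
step 12 deliver 0→2: 2={part,t=1,log=w}
step 13 deliver 0→4: 4={part,t=1,log=w}
step 14 deliver 2→4: —
step 15 propose(0,'q'): 0={coor,t=2,log=w}
step 16 deliver 0→1: 1={part,t=2,log=w}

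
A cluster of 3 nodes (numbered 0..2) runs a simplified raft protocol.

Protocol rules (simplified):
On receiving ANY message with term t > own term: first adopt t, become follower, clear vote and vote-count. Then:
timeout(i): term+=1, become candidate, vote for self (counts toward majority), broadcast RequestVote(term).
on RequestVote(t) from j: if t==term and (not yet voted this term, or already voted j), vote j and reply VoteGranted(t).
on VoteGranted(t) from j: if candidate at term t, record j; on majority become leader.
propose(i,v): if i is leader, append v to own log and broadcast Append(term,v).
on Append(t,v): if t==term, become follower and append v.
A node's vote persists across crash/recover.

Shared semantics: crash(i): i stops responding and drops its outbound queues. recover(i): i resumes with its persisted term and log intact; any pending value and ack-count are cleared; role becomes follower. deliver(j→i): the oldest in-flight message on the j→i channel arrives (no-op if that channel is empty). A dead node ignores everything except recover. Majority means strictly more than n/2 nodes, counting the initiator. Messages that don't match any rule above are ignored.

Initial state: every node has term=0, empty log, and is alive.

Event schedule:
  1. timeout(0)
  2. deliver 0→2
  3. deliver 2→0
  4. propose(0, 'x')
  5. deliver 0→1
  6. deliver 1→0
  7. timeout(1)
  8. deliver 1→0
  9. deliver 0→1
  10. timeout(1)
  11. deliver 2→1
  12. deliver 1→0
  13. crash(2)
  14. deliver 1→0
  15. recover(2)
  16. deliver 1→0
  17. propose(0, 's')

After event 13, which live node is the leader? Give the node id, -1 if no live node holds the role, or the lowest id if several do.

[1] timeout(0) → N0(cand t1 [-])
[2] deliver 0→2 → N2(foll t1 [-])
[3] deliver 2→0 → N0(lead t1 [-])
[4] propose(0,'x') → N0(lead t1 [x])
[5] deliver 0→1 → N1(foll t1 [-])
[6] deliver 1→0 → ∅
[7] timeout(1) → N1(cand t2 [-])
[8] deliver 1→0 → N0(foll t2 [x])
[9] deliver 0→1 → ∅
[10] timeout(1) → N1(cand t3 [-])
[11] deliver 2→1 → ∅
[12] deliver 1→0 → N0(foll t3 [x])
[13] crash(2) → N2(✗foll t1 [-])

-1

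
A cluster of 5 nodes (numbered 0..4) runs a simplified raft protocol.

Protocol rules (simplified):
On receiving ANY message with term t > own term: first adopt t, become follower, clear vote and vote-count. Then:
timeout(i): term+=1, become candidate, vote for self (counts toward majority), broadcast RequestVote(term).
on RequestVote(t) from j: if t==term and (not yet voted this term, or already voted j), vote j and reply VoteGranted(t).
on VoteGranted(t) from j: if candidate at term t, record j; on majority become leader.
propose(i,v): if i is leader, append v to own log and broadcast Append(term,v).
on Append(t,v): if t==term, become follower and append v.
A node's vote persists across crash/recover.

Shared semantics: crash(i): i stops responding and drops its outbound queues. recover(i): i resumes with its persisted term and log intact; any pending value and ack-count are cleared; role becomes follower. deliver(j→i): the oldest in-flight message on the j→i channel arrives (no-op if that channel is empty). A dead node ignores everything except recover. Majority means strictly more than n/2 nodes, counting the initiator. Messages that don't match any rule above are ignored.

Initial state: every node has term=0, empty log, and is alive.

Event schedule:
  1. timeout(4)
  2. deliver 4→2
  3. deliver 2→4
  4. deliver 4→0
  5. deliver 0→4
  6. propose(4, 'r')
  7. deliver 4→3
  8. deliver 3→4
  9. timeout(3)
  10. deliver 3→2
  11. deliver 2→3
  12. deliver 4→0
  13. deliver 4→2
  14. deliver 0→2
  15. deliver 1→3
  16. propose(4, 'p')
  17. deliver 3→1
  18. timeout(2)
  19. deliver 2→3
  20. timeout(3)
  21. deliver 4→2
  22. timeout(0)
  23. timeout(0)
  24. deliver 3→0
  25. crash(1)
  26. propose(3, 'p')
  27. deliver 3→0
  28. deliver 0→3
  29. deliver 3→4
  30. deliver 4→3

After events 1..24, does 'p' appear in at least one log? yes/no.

yes

e1 timeout(4): 4[cand,t=1,-]
e2 deliver 4→2: 2[foll,t=1,-]
e3 deliver 2→4: ·
e4 deliver 4→0: 0[foll,t=1,-]
e5 deliver 0→4: 4[lead,t=1,-]
e6 propose(4,'r'): 4[lead,t=1,r]
e7 deliver 4→3: 3[foll,t=1,-]
e8 deliver 3→4: ·
e9 timeout(3): 3[cand,t=2,-]
e10 deliver 3→2: 2[foll,t=2,-]
e11 deliver 2→3: ·
e12 deliver 4→0: 0[foll,t=1,r]
e13 deliver 4→2: ·
e14 deliver 0→2: ·
e15 deliver 1→3: ·
e16 propose(4,'p'): 4[lead,t=1,r,p]
e17 deliver 3→1: 1[foll,t=2,-]
e18 timeout(2): 2[cand,t=3,-]
e19 deliver 2→3: 3[foll,t=3,-]
e20 timeout(3): 3[cand,t=4,-]
e21 deliver 4→2: ·
e22 timeout(0): 0[cand,t=2,r]
e23 timeout(0): 0[cand,t=3,r]
e24 deliver 3→0: ·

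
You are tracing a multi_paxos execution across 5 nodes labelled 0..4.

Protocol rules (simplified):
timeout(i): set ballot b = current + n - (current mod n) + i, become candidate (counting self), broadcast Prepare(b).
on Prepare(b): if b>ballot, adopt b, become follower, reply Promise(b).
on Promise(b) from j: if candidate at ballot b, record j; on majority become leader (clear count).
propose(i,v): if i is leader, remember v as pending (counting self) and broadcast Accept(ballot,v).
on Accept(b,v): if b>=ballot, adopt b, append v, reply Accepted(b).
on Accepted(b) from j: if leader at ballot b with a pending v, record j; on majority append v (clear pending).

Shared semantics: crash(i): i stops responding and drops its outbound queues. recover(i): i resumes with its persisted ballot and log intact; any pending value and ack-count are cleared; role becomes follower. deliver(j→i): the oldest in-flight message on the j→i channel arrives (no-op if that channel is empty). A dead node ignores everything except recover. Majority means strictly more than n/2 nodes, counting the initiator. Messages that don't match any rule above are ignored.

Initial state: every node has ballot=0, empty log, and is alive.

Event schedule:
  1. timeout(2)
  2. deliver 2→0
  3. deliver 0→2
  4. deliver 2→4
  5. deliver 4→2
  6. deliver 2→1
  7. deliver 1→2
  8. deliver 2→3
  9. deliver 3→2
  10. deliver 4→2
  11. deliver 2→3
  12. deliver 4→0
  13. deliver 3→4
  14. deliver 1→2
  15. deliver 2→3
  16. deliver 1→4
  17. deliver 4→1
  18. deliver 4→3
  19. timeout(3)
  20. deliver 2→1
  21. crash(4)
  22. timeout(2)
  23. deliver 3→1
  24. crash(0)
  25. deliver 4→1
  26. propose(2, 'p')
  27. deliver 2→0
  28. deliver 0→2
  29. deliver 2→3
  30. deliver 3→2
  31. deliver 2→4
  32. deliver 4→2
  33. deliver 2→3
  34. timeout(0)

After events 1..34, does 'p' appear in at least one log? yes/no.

step 1 timeout(2): 2={cand,b=7,log=-}
step 2 deliver 2→0: 0={foll,b=7,log=-}
step 3 deliver 0→2: —
step 4 deliver 2→4: 4={foll,b=7,log=-}
step 5 deliver 4→2: 2={lead,b=7,log=-}
step 6 deliver 2→1: 1={foll,b=7,log=-}
step 7 deliver 1→2: —
step 8 deliver 2→3: 3={foll,b=7,log=-}
step 9 deliver 3→2: —
step 10 deliver 4→2: —
step 11 deliver 2→3: —
step 12 deliver 4→0: —
step 13 deliver 3→4: —
step 14 deliver 1→2: —
step 15 deliver 2→3: —
step 16 deliver 1→4: —
step 17 deliver 4→1: —
step 18 deliver 4→3: —
step 19 timeout(3): 3={cand,b=13,log=-}
step 20 deliver 2→1: —
step 21 crash(4): 4={✗foll,b=7,log=-}
step 22 timeout(2): 2={cand,b=12,log=-}
step 23 deliver 3→1: 1={foll,b=13,log=-}
step 24 crash(0): 0={✗foll,b=7,log=-}
step 25 deliver 4→1: —
step 26 propose(2,'p'): —
step 27 deliver 2→0: —
step 28 deliver 0→2: —
step 29 deliver 2→3: —
step 30 deliver 3→2: 2={foll,b=13,log=-}
step 31 deliver 2→4: —
step 32 deliver 4→2: —
step 33 deliver 2→3: —
step 34 timeout(0): —

no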